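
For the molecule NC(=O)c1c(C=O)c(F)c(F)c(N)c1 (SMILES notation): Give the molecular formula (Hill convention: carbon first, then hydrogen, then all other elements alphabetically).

C8H6F2N2O2

Walk through each heavy atom and fill implicit hydrogens from standard valence (C 4, N 3, O 2, S 2, halogen 1); for lowercase aromatic atoms, an aromatic c carries 1 H when it has two neighbours and 0 H with three, and aromatic n carries 0 H:
  atom 1: N, bond orders sum to 1 (valence 3) → 2 H
  atom 2: C, bond orders sum to 4 (valence 4) → 0 H
  atom 3: O, bond orders sum to 2 (valence 2) → 0 H
  atom 4: aromatic c, 3 neighbours → 0 H
  atom 5: aromatic c, 3 neighbours → 0 H
  atom 6: C, bond orders sum to 3 (valence 4) → 1 H
  atom 7: O, bond orders sum to 2 (valence 2) → 0 H
  atom 8: aromatic c, 3 neighbours → 0 H
  atom 9: F (halogen, monovalent) → 0 H
  atom 10: aromatic c, 3 neighbours → 0 H
  atom 11: F (halogen, monovalent) → 0 H
  atom 12: aromatic c, 3 neighbours → 0 H
  atom 13: N, bond orders sum to 1 (valence 3) → 2 H
  atom 14: aromatic c, 2 neighbours → 1 H
Totals → C:8, H:6, F:2, N:2, O:2.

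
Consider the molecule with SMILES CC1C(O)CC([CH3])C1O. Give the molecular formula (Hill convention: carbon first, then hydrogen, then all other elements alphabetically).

C7H14O2

Walk through each heavy atom and fill implicit hydrogens from standard valence (C 4, N 3, O 2, S 2, halogen 1):
  atom 1: C, bond orders sum to 1 (valence 4) → 3 H
  atom 2: C, bond orders sum to 3 (valence 4) → 1 H
  atom 3: C, bond orders sum to 3 (valence 4) → 1 H
  atom 4: O, bond orders sum to 1 (valence 2) → 1 H
  atom 5: C, bond orders sum to 2 (valence 4) → 2 H
  atom 6: C, bond orders sum to 3 (valence 4) → 1 H
  atom 7: C with explicit H count 3
  atom 8: C, bond orders sum to 3 (valence 4) → 1 H
  atom 9: O, bond orders sum to 1 (valence 2) → 1 H
Totals → C:7, H:14, O:2.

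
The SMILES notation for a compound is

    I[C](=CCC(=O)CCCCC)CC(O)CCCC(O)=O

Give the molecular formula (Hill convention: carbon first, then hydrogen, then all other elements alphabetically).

Walk through each heavy atom and fill implicit hydrogens from standard valence (C 4, N 3, O 2, S 2, halogen 1):
  atom 1: I (halogen, monovalent) → 0 H
  atom 2: C with explicit H count 0
  atom 3: C, bond orders sum to 3 (valence 4) → 1 H
  atom 4: C, bond orders sum to 2 (valence 4) → 2 H
  atom 5: C, bond orders sum to 4 (valence 4) → 0 H
  atom 6: O, bond orders sum to 2 (valence 2) → 0 H
  atom 7: C, bond orders sum to 2 (valence 4) → 2 H
  atom 8: C, bond orders sum to 2 (valence 4) → 2 H
  atom 9: C, bond orders sum to 2 (valence 4) → 2 H
  atom 10: C, bond orders sum to 2 (valence 4) → 2 H
  atom 11: C, bond orders sum to 1 (valence 4) → 3 H
  atom 12: C, bond orders sum to 2 (valence 4) → 2 H
  atom 13: C, bond orders sum to 3 (valence 4) → 1 H
  atom 14: O, bond orders sum to 1 (valence 2) → 1 H
  atom 15: C, bond orders sum to 2 (valence 4) → 2 H
  atom 16: C, bond orders sum to 2 (valence 4) → 2 H
  atom 17: C, bond orders sum to 2 (valence 4) → 2 H
  atom 18: C, bond orders sum to 4 (valence 4) → 0 H
  atom 19: O, bond orders sum to 1 (valence 2) → 1 H
  atom 20: O, bond orders sum to 2 (valence 2) → 0 H
Totals → C:15, H:25, I:1, O:4.
In Hill order: C15H25IO4.

C15H25IO4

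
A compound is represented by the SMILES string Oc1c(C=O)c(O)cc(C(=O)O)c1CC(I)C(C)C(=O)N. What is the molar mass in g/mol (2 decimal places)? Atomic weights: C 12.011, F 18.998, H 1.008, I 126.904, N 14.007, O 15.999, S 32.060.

407.16 g/mol

First, the molecular formula is C13H14INO6 (counting implicit H from valence).
  C: 13 × 12.011 = 156.143
  H: 14 × 1.008 = 14.112
  I: 1 × 126.904 = 126.904
  N: 1 × 14.007 = 14.007
  O: 6 × 15.999 = 95.994
Sum: 13×12.011 + 14×1.008 + 1×126.904 + 1×14.007 + 6×15.999 = 407.160 → 407.16 g/mol.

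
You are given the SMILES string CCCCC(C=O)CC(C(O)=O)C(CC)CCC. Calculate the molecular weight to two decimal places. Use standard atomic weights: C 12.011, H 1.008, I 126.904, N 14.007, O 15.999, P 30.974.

First, the molecular formula is C15H28O3 (counting implicit H from valence).
  C: 15 × 12.011 = 180.165
  H: 28 × 1.008 = 28.224
  O: 3 × 15.999 = 47.997
Sum: 15×12.011 + 28×1.008 + 3×15.999 = 256.386 → 256.39 g/mol.

256.39 g/mol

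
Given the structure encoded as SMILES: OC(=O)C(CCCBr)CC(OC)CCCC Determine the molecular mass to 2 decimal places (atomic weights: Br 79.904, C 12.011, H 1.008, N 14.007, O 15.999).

First, the molecular formula is C12H23BrO3 (counting implicit H from valence).
  Br: 1 × 79.904 = 79.904
  C: 12 × 12.011 = 144.132
  H: 23 × 1.008 = 23.184
  O: 3 × 15.999 = 47.997
Sum: 1×79.904 + 12×12.011 + 23×1.008 + 3×15.999 = 295.217 → 295.22 g/mol.

295.22 g/mol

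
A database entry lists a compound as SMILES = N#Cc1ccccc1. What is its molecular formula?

C7H5N

Walk through each heavy atom and fill implicit hydrogens from standard valence (C 4, N 3, O 2, S 2, halogen 1); for lowercase aromatic atoms, an aromatic c carries 1 H when it has two neighbours and 0 H with three, and aromatic n carries 0 H:
  atom 1: N, bond orders sum to 3 (valence 3) → 0 H
  atom 2: C, bond orders sum to 4 (valence 4) → 0 H
  atom 3: aromatic c, 3 neighbours → 0 H
  atom 4: aromatic c, 2 neighbours → 1 H
  atom 5: aromatic c, 2 neighbours → 1 H
  atom 6: aromatic c, 2 neighbours → 1 H
  atom 7: aromatic c, 2 neighbours → 1 H
  atom 8: aromatic c, 2 neighbours → 1 H
Totals → C:7, H:5, N:1.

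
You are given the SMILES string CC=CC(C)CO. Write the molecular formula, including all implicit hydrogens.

Walk through each heavy atom and fill implicit hydrogens from standard valence (C 4, N 3, O 2, S 2, halogen 1):
  atom 1: C, bond orders sum to 1 (valence 4) → 3 H
  atom 2: C, bond orders sum to 3 (valence 4) → 1 H
  atom 3: C, bond orders sum to 3 (valence 4) → 1 H
  atom 4: C, bond orders sum to 3 (valence 4) → 1 H
  atom 5: C, bond orders sum to 1 (valence 4) → 3 H
  atom 6: C, bond orders sum to 2 (valence 4) → 2 H
  atom 7: O, bond orders sum to 1 (valence 2) → 1 H
Totals → C:6, H:12, O:1.
In Hill order: C6H12O.

C6H12O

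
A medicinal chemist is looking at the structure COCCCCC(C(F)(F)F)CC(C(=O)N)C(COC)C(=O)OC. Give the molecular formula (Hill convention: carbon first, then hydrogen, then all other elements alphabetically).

Walk through each heavy atom and fill implicit hydrogens from standard valence (C 4, N 3, O 2, S 2, halogen 1):
  atom 1: C, bond orders sum to 1 (valence 4) → 3 H
  atom 2: O, bond orders sum to 2 (valence 2) → 0 H
  atom 3: C, bond orders sum to 2 (valence 4) → 2 H
  atom 4: C, bond orders sum to 2 (valence 4) → 2 H
  atom 5: C, bond orders sum to 2 (valence 4) → 2 H
  atom 6: C, bond orders sum to 2 (valence 4) → 2 H
  atom 7: C, bond orders sum to 3 (valence 4) → 1 H
  atom 8: C, bond orders sum to 4 (valence 4) → 0 H
  atom 9: F (halogen, monovalent) → 0 H
  atom 10: F (halogen, monovalent) → 0 H
  atom 11: F (halogen, monovalent) → 0 H
  atom 12: C, bond orders sum to 2 (valence 4) → 2 H
  atom 13: C, bond orders sum to 3 (valence 4) → 1 H
  atom 14: C, bond orders sum to 4 (valence 4) → 0 H
  atom 15: O, bond orders sum to 2 (valence 2) → 0 H
  atom 16: N, bond orders sum to 1 (valence 3) → 2 H
  atom 17: C, bond orders sum to 3 (valence 4) → 1 H
  atom 18: C, bond orders sum to 2 (valence 4) → 2 H
  atom 19: O, bond orders sum to 2 (valence 2) → 0 H
  atom 20: C, bond orders sum to 1 (valence 4) → 3 H
  atom 21: C, bond orders sum to 4 (valence 4) → 0 H
  atom 22: O, bond orders sum to 2 (valence 2) → 0 H
  atom 23: O, bond orders sum to 2 (valence 2) → 0 H
  atom 24: C, bond orders sum to 1 (valence 4) → 3 H
Totals → C:15, H:26, F:3, N:1, O:5.

C15H26F3NO5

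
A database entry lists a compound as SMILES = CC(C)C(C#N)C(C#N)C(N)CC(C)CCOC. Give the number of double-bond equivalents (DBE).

Degree of unsaturation = (number of rings) + (number of π bonds).
Ring closures in the SMILES: 0.
π bonds: 2 triple bonds (each 2 DoU) → 4 DoU from unsaturation.
Total DoU = 0 + 4 = 4.

4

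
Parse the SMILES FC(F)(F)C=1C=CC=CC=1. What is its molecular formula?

Walk through each heavy atom and fill implicit hydrogens from standard valence (C 4, N 3, O 2, S 2, halogen 1):
  atom 1: F (halogen, monovalent) → 0 H
  atom 2: C, bond orders sum to 4 (valence 4) → 0 H
  atom 3: F (halogen, monovalent) → 0 H
  atom 4: F (halogen, monovalent) → 0 H
  atom 5: C, bond orders sum to 4 (valence 4) → 0 H
  atom 6: C, bond orders sum to 3 (valence 4) → 1 H
  atom 7: C, bond orders sum to 3 (valence 4) → 1 H
  atom 8: C, bond orders sum to 3 (valence 4) → 1 H
  atom 9: C, bond orders sum to 3 (valence 4) → 1 H
  atom 10: C, bond orders sum to 3 (valence 4) → 1 H
Totals → C:7, H:5, F:3.

C7H5F3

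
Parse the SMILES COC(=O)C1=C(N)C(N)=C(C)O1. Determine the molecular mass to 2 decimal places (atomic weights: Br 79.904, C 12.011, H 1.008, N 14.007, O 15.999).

170.17 g/mol

First, the molecular formula is C7H10N2O3 (counting implicit H from valence).
  C: 7 × 12.011 = 84.077
  H: 10 × 1.008 = 10.080
  N: 2 × 14.007 = 28.014
  O: 3 × 15.999 = 47.997
Sum: 7×12.011 + 10×1.008 + 2×14.007 + 3×15.999 = 170.168 → 170.17 g/mol.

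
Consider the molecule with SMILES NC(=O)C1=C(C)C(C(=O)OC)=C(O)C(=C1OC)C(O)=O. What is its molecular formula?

C12H13NO7

Walk through each heavy atom and fill implicit hydrogens from standard valence (C 4, N 3, O 2, S 2, halogen 1):
  atom 1: N, bond orders sum to 1 (valence 3) → 2 H
  atom 2: C, bond orders sum to 4 (valence 4) → 0 H
  atom 3: O, bond orders sum to 2 (valence 2) → 0 H
  atom 4: C, bond orders sum to 4 (valence 4) → 0 H
  atom 5: C, bond orders sum to 4 (valence 4) → 0 H
  atom 6: C, bond orders sum to 1 (valence 4) → 3 H
  atom 7: C, bond orders sum to 4 (valence 4) → 0 H
  atom 8: C, bond orders sum to 4 (valence 4) → 0 H
  atom 9: O, bond orders sum to 2 (valence 2) → 0 H
  atom 10: O, bond orders sum to 2 (valence 2) → 0 H
  atom 11: C, bond orders sum to 1 (valence 4) → 3 H
  atom 12: C, bond orders sum to 4 (valence 4) → 0 H
  atom 13: O, bond orders sum to 1 (valence 2) → 1 H
  atom 14: C, bond orders sum to 4 (valence 4) → 0 H
  atom 15: C, bond orders sum to 4 (valence 4) → 0 H
  atom 16: O, bond orders sum to 2 (valence 2) → 0 H
  atom 17: C, bond orders sum to 1 (valence 4) → 3 H
  atom 18: C, bond orders sum to 4 (valence 4) → 0 H
  atom 19: O, bond orders sum to 1 (valence 2) → 1 H
  atom 20: O, bond orders sum to 2 (valence 2) → 0 H
Totals → C:12, H:13, N:1, O:7.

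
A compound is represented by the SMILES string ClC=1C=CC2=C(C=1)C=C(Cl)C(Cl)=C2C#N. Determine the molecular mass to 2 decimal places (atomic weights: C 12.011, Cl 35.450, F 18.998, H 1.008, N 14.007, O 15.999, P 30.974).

256.51 g/mol

First, the molecular formula is C11H4Cl3N (counting implicit H from valence).
  C: 11 × 12.011 = 132.121
  Cl: 3 × 35.450 = 106.350
  H: 4 × 1.008 = 4.032
  N: 1 × 14.007 = 14.007
Sum: 11×12.011 + 3×35.450 + 4×1.008 + 1×14.007 = 256.510 → 256.51 g/mol.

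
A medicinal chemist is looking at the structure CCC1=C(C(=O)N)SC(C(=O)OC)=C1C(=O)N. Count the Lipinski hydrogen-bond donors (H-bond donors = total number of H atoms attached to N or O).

4

Donors: find every N or O and count the H atoms it carries.
  atom 6 (O): bond orders sum to 2 → 0 H
  atom 7 (N): bond orders sum to 1 → 2 H
  atom 11 (O): bond orders sum to 2 → 0 H
  atom 12 (O): bond orders sum to 2 → 0 H
  atom 16 (O): bond orders sum to 2 → 0 H
  atom 17 (N): bond orders sum to 1 → 2 H
Lipinski HBD = 4.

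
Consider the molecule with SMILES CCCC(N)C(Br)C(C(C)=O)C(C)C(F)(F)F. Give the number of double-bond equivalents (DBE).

Molecular formula: C11H19BrF3NO.
DoU = (2C + 2 + N − H − X) / 2, where X is the halogen count and O/S are ignored.
    = (2·11 + 2 + 1 − 19 − 4) / 2 = 2 / 2 = 1.

1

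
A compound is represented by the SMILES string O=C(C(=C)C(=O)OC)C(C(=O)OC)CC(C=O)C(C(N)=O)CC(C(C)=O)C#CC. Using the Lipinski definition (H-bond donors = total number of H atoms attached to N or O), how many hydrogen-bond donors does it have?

2

Donors: find every N or O and count the H atoms it carries.
  atom 1 (O): bond orders sum to 2 → 0 H
  atom 6 (O): bond orders sum to 2 → 0 H
  atom 7 (O): bond orders sum to 2 → 0 H
  atom 11 (O): bond orders sum to 2 → 0 H
  atom 12 (O): bond orders sum to 2 → 0 H
  atom 17 (O): bond orders sum to 2 → 0 H
  atom 20 (N): bond orders sum to 1 → 2 H
  atom 21 (O): bond orders sum to 2 → 0 H
  atom 26 (O): bond orders sum to 2 → 0 H
Lipinski HBD = 2.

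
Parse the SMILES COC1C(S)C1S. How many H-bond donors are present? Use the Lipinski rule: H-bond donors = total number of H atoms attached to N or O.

0

Donors: find every N or O and count the H atoms it carries.
  atom 2 (O): bond orders sum to 2 → 0 H
Lipinski HBD = 0.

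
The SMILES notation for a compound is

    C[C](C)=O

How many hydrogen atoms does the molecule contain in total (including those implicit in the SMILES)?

6

Walk through each heavy atom and fill implicit hydrogens from standard valence (C 4, N 3, O 2, S 2, halogen 1):
  atom 1: C, bond orders sum to 1 (valence 4) → 3 H
  atom 2: C with explicit H count 0
  atom 3: C, bond orders sum to 1 (valence 4) → 3 H
  atom 4: O, bond orders sum to 2 (valence 2) → 0 H
Total hydrogens: 6.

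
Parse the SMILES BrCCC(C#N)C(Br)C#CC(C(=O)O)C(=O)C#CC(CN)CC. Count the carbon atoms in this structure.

Count every carbon token in the SMILES (each C, including those in ring-closure positions and inside branches).
Carbon count: 16.

16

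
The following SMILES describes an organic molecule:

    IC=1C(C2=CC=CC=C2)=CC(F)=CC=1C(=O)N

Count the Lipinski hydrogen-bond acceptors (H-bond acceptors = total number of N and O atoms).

2

N atoms: 1; O atoms: 1.
Lipinski HBA = 1 + 1 = 2.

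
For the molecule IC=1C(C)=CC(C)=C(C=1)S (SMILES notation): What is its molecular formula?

C8H9IS

Walk through each heavy atom and fill implicit hydrogens from standard valence (C 4, N 3, O 2, S 2, halogen 1):
  atom 1: I (halogen, monovalent) → 0 H
  atom 2: C, bond orders sum to 4 (valence 4) → 0 H
  atom 3: C, bond orders sum to 4 (valence 4) → 0 H
  atom 4: C, bond orders sum to 1 (valence 4) → 3 H
  atom 5: C, bond orders sum to 3 (valence 4) → 1 H
  atom 6: C, bond orders sum to 4 (valence 4) → 0 H
  atom 7: C, bond orders sum to 1 (valence 4) → 3 H
  atom 8: C, bond orders sum to 4 (valence 4) → 0 H
  atom 9: C, bond orders sum to 3 (valence 4) → 1 H
  atom 10: S, bond orders sum to 1 (valence 2) → 1 H
Totals → C:8, H:9, I:1, S:1.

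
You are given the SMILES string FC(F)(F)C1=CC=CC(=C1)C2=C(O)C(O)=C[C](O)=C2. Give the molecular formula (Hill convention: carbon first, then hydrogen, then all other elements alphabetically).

C13H9F3O3

Walk through each heavy atom and fill implicit hydrogens from standard valence (C 4, N 3, O 2, S 2, halogen 1):
  atom 1: F (halogen, monovalent) → 0 H
  atom 2: C, bond orders sum to 4 (valence 4) → 0 H
  atom 3: F (halogen, monovalent) → 0 H
  atom 4: F (halogen, monovalent) → 0 H
  atom 5: C, bond orders sum to 4 (valence 4) → 0 H
  atom 6: C, bond orders sum to 3 (valence 4) → 1 H
  atom 7: C, bond orders sum to 3 (valence 4) → 1 H
  atom 8: C, bond orders sum to 3 (valence 4) → 1 H
  atom 9: C, bond orders sum to 4 (valence 4) → 0 H
  atom 10: C, bond orders sum to 3 (valence 4) → 1 H
  atom 11: C, bond orders sum to 4 (valence 4) → 0 H
  atom 12: C, bond orders sum to 4 (valence 4) → 0 H
  atom 13: O, bond orders sum to 1 (valence 2) → 1 H
  atom 14: C, bond orders sum to 4 (valence 4) → 0 H
  atom 15: O, bond orders sum to 1 (valence 2) → 1 H
  atom 16: C, bond orders sum to 3 (valence 4) → 1 H
  atom 17: C with explicit H count 0
  atom 18: O, bond orders sum to 1 (valence 2) → 1 H
  atom 19: C, bond orders sum to 3 (valence 4) → 1 H
Totals → C:13, H:9, F:3, O:3.
In Hill order: C13H9F3O3.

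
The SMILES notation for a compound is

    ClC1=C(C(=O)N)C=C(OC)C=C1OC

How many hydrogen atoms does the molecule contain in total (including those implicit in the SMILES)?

Walk through each heavy atom and fill implicit hydrogens from standard valence (C 4, N 3, O 2, S 2, halogen 1):
  atom 1: Cl (halogen, monovalent) → 0 H
  atom 2: C, bond orders sum to 4 (valence 4) → 0 H
  atom 3: C, bond orders sum to 4 (valence 4) → 0 H
  atom 4: C, bond orders sum to 4 (valence 4) → 0 H
  atom 5: O, bond orders sum to 2 (valence 2) → 0 H
  atom 6: N, bond orders sum to 1 (valence 3) → 2 H
  atom 7: C, bond orders sum to 3 (valence 4) → 1 H
  atom 8: C, bond orders sum to 4 (valence 4) → 0 H
  atom 9: O, bond orders sum to 2 (valence 2) → 0 H
  atom 10: C, bond orders sum to 1 (valence 4) → 3 H
  atom 11: C, bond orders sum to 3 (valence 4) → 1 H
  atom 12: C, bond orders sum to 4 (valence 4) → 0 H
  atom 13: O, bond orders sum to 2 (valence 2) → 0 H
  atom 14: C, bond orders sum to 1 (valence 4) → 3 H
Total hydrogens: 10.

10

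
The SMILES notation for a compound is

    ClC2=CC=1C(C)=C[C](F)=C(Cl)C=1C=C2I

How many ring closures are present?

2

In SMILES, each pair of matching ring-closure digits denotes one ring-closing bond; the number of such bonds equals the number of independent rings.
Ring-closure bonds here: 2.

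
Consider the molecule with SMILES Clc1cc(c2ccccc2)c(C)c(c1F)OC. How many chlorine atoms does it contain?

Scan the SMILES for Cl atoms (remember two-letter symbols like Cl and Br are single atoms).
Chlorine count: 1.

1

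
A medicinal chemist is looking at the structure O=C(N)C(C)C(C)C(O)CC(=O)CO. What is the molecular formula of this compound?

Walk through each heavy atom and fill implicit hydrogens from standard valence (C 4, N 3, O 2, S 2, halogen 1):
  atom 1: O, bond orders sum to 2 (valence 2) → 0 H
  atom 2: C, bond orders sum to 4 (valence 4) → 0 H
  atom 3: N, bond orders sum to 1 (valence 3) → 2 H
  atom 4: C, bond orders sum to 3 (valence 4) → 1 H
  atom 5: C, bond orders sum to 1 (valence 4) → 3 H
  atom 6: C, bond orders sum to 3 (valence 4) → 1 H
  atom 7: C, bond orders sum to 1 (valence 4) → 3 H
  atom 8: C, bond orders sum to 3 (valence 4) → 1 H
  atom 9: O, bond orders sum to 1 (valence 2) → 1 H
  atom 10: C, bond orders sum to 2 (valence 4) → 2 H
  atom 11: C, bond orders sum to 4 (valence 4) → 0 H
  atom 12: O, bond orders sum to 2 (valence 2) → 0 H
  atom 13: C, bond orders sum to 2 (valence 4) → 2 H
  atom 14: O, bond orders sum to 1 (valence 2) → 1 H
Totals → C:9, H:17, N:1, O:4.
In Hill order: C9H17NO4.

C9H17NO4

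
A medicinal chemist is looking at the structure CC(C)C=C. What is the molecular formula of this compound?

Walk through each heavy atom and fill implicit hydrogens from standard valence (C 4, N 3, O 2, S 2, halogen 1):
  atom 1: C, bond orders sum to 1 (valence 4) → 3 H
  atom 2: C, bond orders sum to 3 (valence 4) → 1 H
  atom 3: C, bond orders sum to 1 (valence 4) → 3 H
  atom 4: C, bond orders sum to 3 (valence 4) → 1 H
  atom 5: C, bond orders sum to 2 (valence 4) → 2 H
Totals → C:5, H:10.
In Hill order: C5H10.

C5H10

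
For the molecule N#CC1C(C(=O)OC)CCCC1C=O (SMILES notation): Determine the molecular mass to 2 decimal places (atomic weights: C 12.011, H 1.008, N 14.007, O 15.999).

First, the molecular formula is C10H13NO3 (counting implicit H from valence).
  C: 10 × 12.011 = 120.110
  H: 13 × 1.008 = 13.104
  N: 1 × 14.007 = 14.007
  O: 3 × 15.999 = 47.997
Sum: 10×12.011 + 13×1.008 + 1×14.007 + 3×15.999 = 195.218 → 195.22 g/mol.

195.22 g/mol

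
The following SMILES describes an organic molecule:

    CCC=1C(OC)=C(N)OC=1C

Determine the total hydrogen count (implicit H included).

13

Walk through each heavy atom and fill implicit hydrogens from standard valence (C 4, N 3, O 2, S 2, halogen 1):
  atom 1: C, bond orders sum to 1 (valence 4) → 3 H
  atom 2: C, bond orders sum to 2 (valence 4) → 2 H
  atom 3: C, bond orders sum to 4 (valence 4) → 0 H
  atom 4: C, bond orders sum to 4 (valence 4) → 0 H
  atom 5: O, bond orders sum to 2 (valence 2) → 0 H
  atom 6: C, bond orders sum to 1 (valence 4) → 3 H
  atom 7: C, bond orders sum to 4 (valence 4) → 0 H
  atom 8: N, bond orders sum to 1 (valence 3) → 2 H
  atom 9: O, bond orders sum to 2 (valence 2) → 0 H
  atom 10: C, bond orders sum to 4 (valence 4) → 0 H
  atom 11: C, bond orders sum to 1 (valence 4) → 3 H
Total hydrogens: 13.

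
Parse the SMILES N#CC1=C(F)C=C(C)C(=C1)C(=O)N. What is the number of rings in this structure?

1

In SMILES, each pair of matching ring-closure digits denotes one ring-closing bond; the number of such bonds equals the number of independent rings.
Ring-closure bonds here: 1.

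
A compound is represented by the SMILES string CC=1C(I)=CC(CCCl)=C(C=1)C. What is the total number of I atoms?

1

Scan the SMILES for I atoms (remember two-letter symbols like Cl and Br are single atoms).
Iodine count: 1.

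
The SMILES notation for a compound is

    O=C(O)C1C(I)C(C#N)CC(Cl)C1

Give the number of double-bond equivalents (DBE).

4

Degree of unsaturation = (number of rings) + (number of π bonds).
Ring closures in the SMILES: 1.
π bonds: 1 double bond (each 1 DoU), 1 triple bond (each 2 DoU) → 3 DoU from unsaturation.
Total DoU = 1 + 3 = 4.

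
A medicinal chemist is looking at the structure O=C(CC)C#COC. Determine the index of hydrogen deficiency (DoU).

Degree of unsaturation = (number of rings) + (number of π bonds).
Ring closures in the SMILES: 0.
π bonds: 1 double bond (each 1 DoU), 1 triple bond (each 2 DoU) → 3 DoU from unsaturation.
Total DoU = 0 + 3 = 3.

3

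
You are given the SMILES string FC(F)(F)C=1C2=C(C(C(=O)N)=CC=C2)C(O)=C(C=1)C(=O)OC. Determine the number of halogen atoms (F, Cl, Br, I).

Halogen atoms appear at heavy-atom positions 1, 3, 4 (3×F).
Other groups present: 1 amide, 1 ester, 1 hydroxyl.
Halogen count: 3.

3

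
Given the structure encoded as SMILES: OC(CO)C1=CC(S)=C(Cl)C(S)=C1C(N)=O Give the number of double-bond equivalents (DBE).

5

Degree of unsaturation = (number of rings) + (number of π bonds).
Ring closures in the SMILES: 1.
π bonds: 4 double bonds (each 1 DoU) → 4 DoU from unsaturation.
Total DoU = 1 + 4 = 5.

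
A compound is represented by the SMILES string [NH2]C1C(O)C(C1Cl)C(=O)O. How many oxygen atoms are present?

Scan the SMILES for O atoms (remember two-letter symbols like Cl and Br are single atoms).
Oxygen count: 3.

3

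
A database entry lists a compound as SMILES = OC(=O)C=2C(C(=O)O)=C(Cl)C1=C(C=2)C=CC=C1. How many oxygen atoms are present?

4

Scan the SMILES for O atoms (remember two-letter symbols like Cl and Br are single atoms).
Oxygen count: 4.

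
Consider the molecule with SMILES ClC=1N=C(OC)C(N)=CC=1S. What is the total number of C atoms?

6

Count every carbon token in the SMILES (each C, including those in ring-closure positions and inside branches).
Carbon count: 6.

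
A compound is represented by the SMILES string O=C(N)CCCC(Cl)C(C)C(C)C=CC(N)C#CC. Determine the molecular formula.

Walk through each heavy atom and fill implicit hydrogens from standard valence (C 4, N 3, O 2, S 2, halogen 1):
  atom 1: O, bond orders sum to 2 (valence 2) → 0 H
  atom 2: C, bond orders sum to 4 (valence 4) → 0 H
  atom 3: N, bond orders sum to 1 (valence 3) → 2 H
  atom 4: C, bond orders sum to 2 (valence 4) → 2 H
  atom 5: C, bond orders sum to 2 (valence 4) → 2 H
  atom 6: C, bond orders sum to 2 (valence 4) → 2 H
  atom 7: C, bond orders sum to 3 (valence 4) → 1 H
  atom 8: Cl (halogen, monovalent) → 0 H
  atom 9: C, bond orders sum to 3 (valence 4) → 1 H
  atom 10: C, bond orders sum to 1 (valence 4) → 3 H
  atom 11: C, bond orders sum to 3 (valence 4) → 1 H
  atom 12: C, bond orders sum to 1 (valence 4) → 3 H
  atom 13: C, bond orders sum to 3 (valence 4) → 1 H
  atom 14: C, bond orders sum to 3 (valence 4) → 1 H
  atom 15: C, bond orders sum to 3 (valence 4) → 1 H
  atom 16: N, bond orders sum to 1 (valence 3) → 2 H
  atom 17: C, bond orders sum to 4 (valence 4) → 0 H
  atom 18: C, bond orders sum to 4 (valence 4) → 0 H
  atom 19: C, bond orders sum to 1 (valence 4) → 3 H
Totals → C:15, H:25, Cl:1, N:2, O:1.
In Hill order: C15H25ClN2O.

C15H25ClN2O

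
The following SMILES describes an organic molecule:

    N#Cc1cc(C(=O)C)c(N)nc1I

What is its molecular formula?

C8H6IN3O

Walk through each heavy atom and fill implicit hydrogens from standard valence (C 4, N 3, O 2, S 2, halogen 1); for lowercase aromatic atoms, an aromatic c carries 1 H when it has two neighbours and 0 H with three, and aromatic n carries 0 H:
  atom 1: N, bond orders sum to 3 (valence 3) → 0 H
  atom 2: C, bond orders sum to 4 (valence 4) → 0 H
  atom 3: aromatic c, 3 neighbours → 0 H
  atom 4: aromatic c, 2 neighbours → 1 H
  atom 5: aromatic c, 3 neighbours → 0 H
  atom 6: C, bond orders sum to 4 (valence 4) → 0 H
  atom 7: O, bond orders sum to 2 (valence 2) → 0 H
  atom 8: C, bond orders sum to 1 (valence 4) → 3 H
  atom 9: aromatic c, 3 neighbours → 0 H
  atom 10: N, bond orders sum to 1 (valence 3) → 2 H
  atom 11: aromatic n, 2 neighbours → 0 H
  atom 12: aromatic c, 3 neighbours → 0 H
  atom 13: I (halogen, monovalent) → 0 H
Totals → C:8, H:6, I:1, N:3, O:1.
In Hill order: C8H6IN3O.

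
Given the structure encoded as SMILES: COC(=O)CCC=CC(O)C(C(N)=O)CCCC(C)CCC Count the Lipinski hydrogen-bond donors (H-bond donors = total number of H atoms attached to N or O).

Donors: find every N or O and count the H atoms it carries.
  atom 2 (O): bond orders sum to 2 → 0 H
  atom 4 (O): bond orders sum to 2 → 0 H
  atom 10 (O): bond orders sum to 1 → 1 H
  atom 13 (N): bond orders sum to 1 → 2 H
  atom 14 (O): bond orders sum to 2 → 0 H
Lipinski HBD = 3.

3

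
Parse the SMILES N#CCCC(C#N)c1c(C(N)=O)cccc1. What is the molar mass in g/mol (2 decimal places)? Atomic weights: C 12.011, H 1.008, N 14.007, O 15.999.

First, the molecular formula is C12H11N3O (counting implicit H from valence).
  C: 12 × 12.011 = 144.132
  H: 11 × 1.008 = 11.088
  N: 3 × 14.007 = 42.021
  O: 1 × 15.999 = 15.999
Sum: 12×12.011 + 11×1.008 + 3×14.007 + 1×15.999 = 213.240 → 213.24 g/mol.

213.24 g/mol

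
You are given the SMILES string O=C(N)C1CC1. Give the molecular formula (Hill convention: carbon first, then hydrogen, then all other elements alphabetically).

C4H7NO

Walk through each heavy atom and fill implicit hydrogens from standard valence (C 4, N 3, O 2, S 2, halogen 1):
  atom 1: O, bond orders sum to 2 (valence 2) → 0 H
  atom 2: C, bond orders sum to 4 (valence 4) → 0 H
  atom 3: N, bond orders sum to 1 (valence 3) → 2 H
  atom 4: C, bond orders sum to 3 (valence 4) → 1 H
  atom 5: C, bond orders sum to 2 (valence 4) → 2 H
  atom 6: C, bond orders sum to 2 (valence 4) → 2 H
Totals → C:4, H:7, N:1, O:1.
In Hill order: C4H7NO.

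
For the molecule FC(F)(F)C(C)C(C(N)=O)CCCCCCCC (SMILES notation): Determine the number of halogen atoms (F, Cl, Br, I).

Halogen atoms appear at heavy-atom positions 1, 3, 4 (3×F).
Other groups present: 1 amide.
Halogen count: 3.

3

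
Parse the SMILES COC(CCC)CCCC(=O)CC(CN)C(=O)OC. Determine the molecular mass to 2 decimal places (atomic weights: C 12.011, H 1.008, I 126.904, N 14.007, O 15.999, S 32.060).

First, the molecular formula is C14H27NO4 (counting implicit H from valence).
  C: 14 × 12.011 = 168.154
  H: 27 × 1.008 = 27.216
  N: 1 × 14.007 = 14.007
  O: 4 × 15.999 = 63.996
Sum: 14×12.011 + 27×1.008 + 1×14.007 + 4×15.999 = 273.373 → 273.37 g/mol.

273.37 g/mol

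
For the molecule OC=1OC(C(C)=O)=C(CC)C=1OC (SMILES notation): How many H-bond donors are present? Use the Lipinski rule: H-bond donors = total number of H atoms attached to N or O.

1

Donors: find every N or O and count the H atoms it carries.
  atom 1 (O): bond orders sum to 1 → 1 H
  atom 3 (O): bond orders sum to 2 → 0 H
  atom 7 (O): bond orders sum to 2 → 0 H
  atom 12 (O): bond orders sum to 2 → 0 H
Lipinski HBD = 1.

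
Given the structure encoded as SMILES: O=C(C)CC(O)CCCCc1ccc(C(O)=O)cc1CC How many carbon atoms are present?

Count every carbon token in the SMILES (each C, including those in ring-closure positions and inside branches).
Carbon count: 17.

17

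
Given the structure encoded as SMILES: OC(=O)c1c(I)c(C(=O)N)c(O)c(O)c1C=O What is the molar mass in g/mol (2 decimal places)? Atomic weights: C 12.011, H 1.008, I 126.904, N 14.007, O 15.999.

351.05 g/mol

First, the molecular formula is C9H6INO6 (counting implicit H from valence).
  C: 9 × 12.011 = 108.099
  H: 6 × 1.008 = 6.048
  I: 1 × 126.904 = 126.904
  N: 1 × 14.007 = 14.007
  O: 6 × 15.999 = 95.994
Sum: 9×12.011 + 6×1.008 + 1×126.904 + 1×14.007 + 6×15.999 = 351.052 → 351.05 g/mol.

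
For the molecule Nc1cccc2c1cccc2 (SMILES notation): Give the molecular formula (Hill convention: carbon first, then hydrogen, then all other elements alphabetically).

Walk through each heavy atom and fill implicit hydrogens from standard valence (C 4, N 3, O 2, S 2, halogen 1); for lowercase aromatic atoms, an aromatic c carries 1 H when it has two neighbours and 0 H with three, and aromatic n carries 0 H:
  atom 1: N, bond orders sum to 1 (valence 3) → 2 H
  atom 2: aromatic c, 3 neighbours → 0 H
  atom 3: aromatic c, 2 neighbours → 1 H
  atom 4: aromatic c, 2 neighbours → 1 H
  atom 5: aromatic c, 2 neighbours → 1 H
  atom 6: aromatic c, 3 neighbours → 0 H
  atom 7: aromatic c, 3 neighbours → 0 H
  atom 8: aromatic c, 2 neighbours → 1 H
  atom 9: aromatic c, 2 neighbours → 1 H
  atom 10: aromatic c, 2 neighbours → 1 H
  atom 11: aromatic c, 2 neighbours → 1 H
Totals → C:10, H:9, N:1.
In Hill order: C10H9N.

C10H9N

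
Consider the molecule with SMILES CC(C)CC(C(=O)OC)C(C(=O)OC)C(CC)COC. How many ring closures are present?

0

In SMILES, each pair of matching ring-closure digits denotes one ring-closing bond; the number of such bonds equals the number of independent rings.
Ring-closure bonds here: 0.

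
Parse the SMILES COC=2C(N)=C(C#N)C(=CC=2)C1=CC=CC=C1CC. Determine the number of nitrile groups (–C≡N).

The nitrile motif appears at heavy-atom position 7 in the SMILES.
Other groups present: 1 ether, 1 primary amine.
Nitrile count: 1.

1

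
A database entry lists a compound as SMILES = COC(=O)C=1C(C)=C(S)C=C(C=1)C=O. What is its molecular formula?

C10H10O3S

Walk through each heavy atom and fill implicit hydrogens from standard valence (C 4, N 3, O 2, S 2, halogen 1):
  atom 1: C, bond orders sum to 1 (valence 4) → 3 H
  atom 2: O, bond orders sum to 2 (valence 2) → 0 H
  atom 3: C, bond orders sum to 4 (valence 4) → 0 H
  atom 4: O, bond orders sum to 2 (valence 2) → 0 H
  atom 5: C, bond orders sum to 4 (valence 4) → 0 H
  atom 6: C, bond orders sum to 4 (valence 4) → 0 H
  atom 7: C, bond orders sum to 1 (valence 4) → 3 H
  atom 8: C, bond orders sum to 4 (valence 4) → 0 H
  atom 9: S, bond orders sum to 1 (valence 2) → 1 H
  atom 10: C, bond orders sum to 3 (valence 4) → 1 H
  atom 11: C, bond orders sum to 4 (valence 4) → 0 H
  atom 12: C, bond orders sum to 3 (valence 4) → 1 H
  atom 13: C, bond orders sum to 3 (valence 4) → 1 H
  atom 14: O, bond orders sum to 2 (valence 2) → 0 H
Totals → C:10, H:10, O:3, S:1.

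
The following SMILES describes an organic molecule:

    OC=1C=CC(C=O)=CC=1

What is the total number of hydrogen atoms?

Walk through each heavy atom and fill implicit hydrogens from standard valence (C 4, N 3, O 2, S 2, halogen 1):
  atom 1: O, bond orders sum to 1 (valence 2) → 1 H
  atom 2: C, bond orders sum to 4 (valence 4) → 0 H
  atom 3: C, bond orders sum to 3 (valence 4) → 1 H
  atom 4: C, bond orders sum to 3 (valence 4) → 1 H
  atom 5: C, bond orders sum to 4 (valence 4) → 0 H
  atom 6: C, bond orders sum to 3 (valence 4) → 1 H
  atom 7: O, bond orders sum to 2 (valence 2) → 0 H
  atom 8: C, bond orders sum to 3 (valence 4) → 1 H
  atom 9: C, bond orders sum to 3 (valence 4) → 1 H
Total hydrogens: 6.

6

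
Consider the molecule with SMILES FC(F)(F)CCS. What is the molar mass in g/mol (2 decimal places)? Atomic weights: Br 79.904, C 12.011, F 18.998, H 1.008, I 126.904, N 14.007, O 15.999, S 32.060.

First, the molecular formula is C3H5F3S (counting implicit H from valence).
  C: 3 × 12.011 = 36.033
  F: 3 × 18.998 = 56.994
  H: 5 × 1.008 = 5.040
  S: 1 × 32.060 = 32.060
Sum: 3×12.011 + 3×18.998 + 5×1.008 + 1×32.060 = 130.127 → 130.13 g/mol.

130.13 g/mol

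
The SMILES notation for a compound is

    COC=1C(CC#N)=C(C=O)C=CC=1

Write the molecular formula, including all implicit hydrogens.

Walk through each heavy atom and fill implicit hydrogens from standard valence (C 4, N 3, O 2, S 2, halogen 1):
  atom 1: C, bond orders sum to 1 (valence 4) → 3 H
  atom 2: O, bond orders sum to 2 (valence 2) → 0 H
  atom 3: C, bond orders sum to 4 (valence 4) → 0 H
  atom 4: C, bond orders sum to 4 (valence 4) → 0 H
  atom 5: C, bond orders sum to 2 (valence 4) → 2 H
  atom 6: C, bond orders sum to 4 (valence 4) → 0 H
  atom 7: N, bond orders sum to 3 (valence 3) → 0 H
  atom 8: C, bond orders sum to 4 (valence 4) → 0 H
  atom 9: C, bond orders sum to 3 (valence 4) → 1 H
  atom 10: O, bond orders sum to 2 (valence 2) → 0 H
  atom 11: C, bond orders sum to 3 (valence 4) → 1 H
  atom 12: C, bond orders sum to 3 (valence 4) → 1 H
  atom 13: C, bond orders sum to 3 (valence 4) → 1 H
Totals → C:10, H:9, N:1, O:2.
In Hill order: C10H9NO2.

C10H9NO2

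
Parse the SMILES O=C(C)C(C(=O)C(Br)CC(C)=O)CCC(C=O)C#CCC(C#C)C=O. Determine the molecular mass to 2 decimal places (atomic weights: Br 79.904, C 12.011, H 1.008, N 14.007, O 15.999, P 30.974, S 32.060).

409.28 g/mol

First, the molecular formula is C19H21BrO5 (counting implicit H from valence).
  Br: 1 × 79.904 = 79.904
  C: 19 × 12.011 = 228.209
  H: 21 × 1.008 = 21.168
  O: 5 × 15.999 = 79.995
Sum: 1×79.904 + 19×12.011 + 21×1.008 + 5×15.999 = 409.276 → 409.28 g/mol.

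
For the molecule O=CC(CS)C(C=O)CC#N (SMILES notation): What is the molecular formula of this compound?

Walk through each heavy atom and fill implicit hydrogens from standard valence (C 4, N 3, O 2, S 2, halogen 1):
  atom 1: O, bond orders sum to 2 (valence 2) → 0 H
  atom 2: C, bond orders sum to 3 (valence 4) → 1 H
  atom 3: C, bond orders sum to 3 (valence 4) → 1 H
  atom 4: C, bond orders sum to 2 (valence 4) → 2 H
  atom 5: S, bond orders sum to 1 (valence 2) → 1 H
  atom 6: C, bond orders sum to 3 (valence 4) → 1 H
  atom 7: C, bond orders sum to 3 (valence 4) → 1 H
  atom 8: O, bond orders sum to 2 (valence 2) → 0 H
  atom 9: C, bond orders sum to 2 (valence 4) → 2 H
  atom 10: C, bond orders sum to 4 (valence 4) → 0 H
  atom 11: N, bond orders sum to 3 (valence 3) → 0 H
Totals → C:7, H:9, N:1, O:2, S:1.

C7H9NO2S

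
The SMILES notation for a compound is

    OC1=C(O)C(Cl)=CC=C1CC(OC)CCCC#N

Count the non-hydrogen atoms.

18

Every atom symbol written in the SMILES (organic subset) is one heavy atom; implicit H are not written.
Heavy atoms by element → C:13, Cl:1, N:1, O:3.
Total: 18.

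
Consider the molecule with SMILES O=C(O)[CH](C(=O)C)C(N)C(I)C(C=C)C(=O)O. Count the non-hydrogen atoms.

17

Every atom symbol written in the SMILES (organic subset) is one heavy atom; implicit H are not written.
Heavy atoms by element → C:10, I:1, N:1, O:5.
Total: 17.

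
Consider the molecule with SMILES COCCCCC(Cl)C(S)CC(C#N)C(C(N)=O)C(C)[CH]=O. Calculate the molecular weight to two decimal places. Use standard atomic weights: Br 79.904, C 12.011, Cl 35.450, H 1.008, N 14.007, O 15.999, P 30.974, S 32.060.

First, the molecular formula is C15H25ClN2O3S (counting implicit H from valence).
  C: 15 × 12.011 = 180.165
  Cl: 1 × 35.450 = 35.450
  H: 25 × 1.008 = 25.200
  N: 2 × 14.007 = 28.014
  O: 3 × 15.999 = 47.997
  S: 1 × 32.060 = 32.060
Sum: 15×12.011 + 1×35.450 + 25×1.008 + 2×14.007 + 3×15.999 + 1×32.060 = 348.886 → 348.89 g/mol.

348.89 g/mol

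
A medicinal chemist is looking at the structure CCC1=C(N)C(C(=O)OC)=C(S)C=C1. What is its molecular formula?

Walk through each heavy atom and fill implicit hydrogens from standard valence (C 4, N 3, O 2, S 2, halogen 1):
  atom 1: C, bond orders sum to 1 (valence 4) → 3 H
  atom 2: C, bond orders sum to 2 (valence 4) → 2 H
  atom 3: C, bond orders sum to 4 (valence 4) → 0 H
  atom 4: C, bond orders sum to 4 (valence 4) → 0 H
  atom 5: N, bond orders sum to 1 (valence 3) → 2 H
  atom 6: C, bond orders sum to 4 (valence 4) → 0 H
  atom 7: C, bond orders sum to 4 (valence 4) → 0 H
  atom 8: O, bond orders sum to 2 (valence 2) → 0 H
  atom 9: O, bond orders sum to 2 (valence 2) → 0 H
  atom 10: C, bond orders sum to 1 (valence 4) → 3 H
  atom 11: C, bond orders sum to 4 (valence 4) → 0 H
  atom 12: S, bond orders sum to 1 (valence 2) → 1 H
  atom 13: C, bond orders sum to 3 (valence 4) → 1 H
  atom 14: C, bond orders sum to 3 (valence 4) → 1 H
Totals → C:10, H:13, N:1, O:2, S:1.
In Hill order: C10H13NO2S.

C10H13NO2S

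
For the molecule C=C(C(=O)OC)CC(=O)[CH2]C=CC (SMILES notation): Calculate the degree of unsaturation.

4

Degree of unsaturation = (number of rings) + (number of π bonds).
Ring closures in the SMILES: 0.
π bonds: 4 double bonds (each 1 DoU) → 4 DoU from unsaturation.
Total DoU = 0 + 4 = 4.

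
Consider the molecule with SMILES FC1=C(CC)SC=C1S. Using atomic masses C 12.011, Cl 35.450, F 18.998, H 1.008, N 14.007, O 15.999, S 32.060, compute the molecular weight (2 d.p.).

162.24 g/mol

First, the molecular formula is C6H7FS2 (counting implicit H from valence).
  C: 6 × 12.011 = 72.066
  F: 1 × 18.998 = 18.998
  H: 7 × 1.008 = 7.056
  S: 2 × 32.060 = 64.120
Sum: 6×12.011 + 1×18.998 + 7×1.008 + 2×32.060 = 162.240 → 162.24 g/mol.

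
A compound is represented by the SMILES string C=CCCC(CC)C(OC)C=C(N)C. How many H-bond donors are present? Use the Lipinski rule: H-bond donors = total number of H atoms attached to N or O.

2

Donors: find every N or O and count the H atoms it carries.
  atom 9 (O): bond orders sum to 2 → 0 H
  atom 13 (N): bond orders sum to 1 → 2 H
Lipinski HBD = 2.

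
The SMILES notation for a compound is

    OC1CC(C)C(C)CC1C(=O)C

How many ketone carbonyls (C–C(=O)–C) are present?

The ketone motif appears at heavy-atom position 10 in the SMILES.
Other groups present: 1 hydroxyl.
Ketone count: 1.

1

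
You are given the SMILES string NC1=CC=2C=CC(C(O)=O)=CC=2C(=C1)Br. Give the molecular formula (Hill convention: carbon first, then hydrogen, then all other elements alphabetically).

C11H8BrNO2

Walk through each heavy atom and fill implicit hydrogens from standard valence (C 4, N 3, O 2, S 2, halogen 1):
  atom 1: N, bond orders sum to 1 (valence 3) → 2 H
  atom 2: C, bond orders sum to 4 (valence 4) → 0 H
  atom 3: C, bond orders sum to 3 (valence 4) → 1 H
  atom 4: C, bond orders sum to 4 (valence 4) → 0 H
  atom 5: C, bond orders sum to 3 (valence 4) → 1 H
  atom 6: C, bond orders sum to 3 (valence 4) → 1 H
  atom 7: C, bond orders sum to 4 (valence 4) → 0 H
  atom 8: C, bond orders sum to 4 (valence 4) → 0 H
  atom 9: O, bond orders sum to 1 (valence 2) → 1 H
  atom 10: O, bond orders sum to 2 (valence 2) → 0 H
  atom 11: C, bond orders sum to 3 (valence 4) → 1 H
  atom 12: C, bond orders sum to 4 (valence 4) → 0 H
  atom 13: C, bond orders sum to 4 (valence 4) → 0 H
  atom 14: C, bond orders sum to 3 (valence 4) → 1 H
  atom 15: Br (halogen, monovalent) → 0 H
Totals → C:11, H:8, Br:1, N:1, O:2.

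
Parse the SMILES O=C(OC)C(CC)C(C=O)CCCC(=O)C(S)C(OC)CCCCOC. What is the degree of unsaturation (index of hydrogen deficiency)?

3

Degree of unsaturation = (number of rings) + (number of π bonds).
Ring closures in the SMILES: 0.
π bonds: 3 double bonds (each 1 DoU) → 3 DoU from unsaturation.
Total DoU = 0 + 3 = 3.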